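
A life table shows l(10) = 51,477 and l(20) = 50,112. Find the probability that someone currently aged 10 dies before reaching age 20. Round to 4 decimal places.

0.0265

P(die before 20 | alive at 10) = 1 − l(20)/l(10) = 1 − 50,112/51,477 = (1,365)/51,477 = 0.026517.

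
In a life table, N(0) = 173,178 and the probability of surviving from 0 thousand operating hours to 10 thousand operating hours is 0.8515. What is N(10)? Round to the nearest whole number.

147461

N(10) = N(0) × p = 173,178 × 0.8515 = 147461.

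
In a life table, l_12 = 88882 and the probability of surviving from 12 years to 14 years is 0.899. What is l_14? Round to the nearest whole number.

l_14 = l_12 × p = 88882 × 0.899 = 79905.

79905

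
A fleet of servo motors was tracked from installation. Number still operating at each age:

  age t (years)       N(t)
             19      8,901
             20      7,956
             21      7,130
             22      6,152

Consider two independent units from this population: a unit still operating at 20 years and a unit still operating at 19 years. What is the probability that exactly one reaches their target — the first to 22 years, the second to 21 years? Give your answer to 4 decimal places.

0.3355

p₁ = N(22)/N(20) = 6,152/7,956 = 0.773253; p₂ = N(21)/N(19) = 7,130/8,901 = 0.801034.
P(exactly one) = p₁(1−p₂) + (1−p₁)p₂ = 0.153851 + 0.181632 = 0.335483.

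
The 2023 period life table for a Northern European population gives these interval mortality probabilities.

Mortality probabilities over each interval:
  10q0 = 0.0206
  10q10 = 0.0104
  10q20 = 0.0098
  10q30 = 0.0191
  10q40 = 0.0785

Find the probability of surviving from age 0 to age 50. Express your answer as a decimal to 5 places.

50p0 = (1 − 0.0206) × (1 − 0.0104) × (1 − 0.0098) × (1 − 0.0191) × (1 − 0.0785).
= 0.9794 × 0.9896 × 0.9902 × 0.9809 × 0.9215 = 0.867487.

0.86749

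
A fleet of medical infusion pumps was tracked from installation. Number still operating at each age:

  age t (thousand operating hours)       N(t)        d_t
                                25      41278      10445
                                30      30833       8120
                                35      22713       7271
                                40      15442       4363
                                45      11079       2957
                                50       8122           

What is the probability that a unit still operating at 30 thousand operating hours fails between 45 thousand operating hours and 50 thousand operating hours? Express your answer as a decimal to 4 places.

0.0959

This is the probability of reaching 45 but not 50, conditional on being operational at 30: (N(45) − N(50)) / N(30).
= (11079 − 8122) / 30833 = 2957 / 30833 = 0.095904.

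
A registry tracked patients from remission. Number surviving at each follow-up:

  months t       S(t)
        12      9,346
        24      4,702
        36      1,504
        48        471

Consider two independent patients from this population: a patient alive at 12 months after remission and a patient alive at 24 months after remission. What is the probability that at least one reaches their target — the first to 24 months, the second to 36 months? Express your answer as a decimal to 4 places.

p₁ = S(24)/S(12) = 4,702/9,346 = 0.503103; p₂ = S(36)/S(24) = 1,504/4,702 = 0.319864.
P(at least one) = 1 − (1−p₁)(1−p₂) = 1 − 0.496897 × 0.680136 = 0.662042.

0.6620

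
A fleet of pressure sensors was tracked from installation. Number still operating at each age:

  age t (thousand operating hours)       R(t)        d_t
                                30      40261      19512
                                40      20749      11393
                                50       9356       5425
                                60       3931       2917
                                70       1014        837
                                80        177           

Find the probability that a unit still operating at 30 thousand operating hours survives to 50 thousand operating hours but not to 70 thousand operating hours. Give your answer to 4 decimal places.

0.2072

This is the probability of reaching 50 but not 70, conditional on being operational at 30: (R(50) − R(70)) / R(30).
= (9356 − 1014) / 40261 = 8342 / 40261 = 0.207198.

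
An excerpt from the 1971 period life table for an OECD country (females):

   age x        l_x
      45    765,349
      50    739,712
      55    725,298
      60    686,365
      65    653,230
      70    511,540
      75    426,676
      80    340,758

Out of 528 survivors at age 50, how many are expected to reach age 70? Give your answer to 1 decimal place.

365.1

The relevant probability is 511,540/739,712 = 0.691539.
Expected number = 528 × 0.691539 = 365.1.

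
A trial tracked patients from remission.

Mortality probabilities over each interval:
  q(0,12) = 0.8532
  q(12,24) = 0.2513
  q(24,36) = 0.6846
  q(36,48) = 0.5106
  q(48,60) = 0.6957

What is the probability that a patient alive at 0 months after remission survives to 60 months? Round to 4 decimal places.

P(survive 0→60) = (1 − 0.8532) × (1 − 0.2513) × (1 − 0.6846) × (1 − 0.5106) × (1 − 0.6957).
= 0.1468 × 0.7487 × 0.3154 × 0.4894 × 0.3043 = 0.005163.

0.0052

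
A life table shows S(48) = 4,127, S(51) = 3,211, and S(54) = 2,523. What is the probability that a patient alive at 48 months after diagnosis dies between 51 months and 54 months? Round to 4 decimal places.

This is the probability of reaching 51 but not 54, conditional on being alive at 48: (S(51) − S(54)) / S(48).
= (3,211 − 2,523) / 4,127 = 688 / 4,127 = 0.166707.

0.1667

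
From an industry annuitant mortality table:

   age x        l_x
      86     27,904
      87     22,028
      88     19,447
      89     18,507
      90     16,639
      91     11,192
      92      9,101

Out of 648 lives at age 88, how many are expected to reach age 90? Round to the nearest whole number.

The relevant probability is 16,639/19,447 = 0.855608.
Expected number = 648 × 0.855608 = 554.

554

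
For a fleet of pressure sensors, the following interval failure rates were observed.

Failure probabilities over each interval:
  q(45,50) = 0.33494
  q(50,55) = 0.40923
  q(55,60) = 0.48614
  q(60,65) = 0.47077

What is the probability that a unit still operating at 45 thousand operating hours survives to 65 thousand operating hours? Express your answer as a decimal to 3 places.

0.107

The overall survival probability is (1 − 0.33494) × (1 − 0.40923) × (1 − 0.48614) × (1 − 0.47077).
= 0.66506 × 0.59077 × 0.51386 × 0.52923 = 0.106849.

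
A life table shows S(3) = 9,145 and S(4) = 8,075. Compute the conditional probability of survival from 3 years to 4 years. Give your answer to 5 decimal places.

0.88300

The conditional survival probability is S(4)/S(3) = 8,075/9,145 = 0.882996.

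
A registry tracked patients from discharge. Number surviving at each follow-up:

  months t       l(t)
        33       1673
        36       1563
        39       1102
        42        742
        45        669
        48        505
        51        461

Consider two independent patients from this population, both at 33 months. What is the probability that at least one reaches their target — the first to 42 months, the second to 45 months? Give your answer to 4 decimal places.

p₁ = l(42)/l(33) = 742/1673 = 0.443515; p₂ = l(45)/l(33) = 669/1673 = 0.399880.
P(at least one) = 1 − (1−p₁)(1−p₂) = 1 − 0.556485 × 0.600120 = 0.666042.

0.6660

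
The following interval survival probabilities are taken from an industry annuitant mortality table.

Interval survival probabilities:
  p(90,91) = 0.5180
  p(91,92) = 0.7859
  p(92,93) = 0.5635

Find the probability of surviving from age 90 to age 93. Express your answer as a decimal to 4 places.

P(survive 90→93) = 0.5180 × 0.7859 × 0.5635.
= 0.229399.

0.2294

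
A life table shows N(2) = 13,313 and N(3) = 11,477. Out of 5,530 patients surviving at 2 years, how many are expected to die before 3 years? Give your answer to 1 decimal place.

762.6

The relevant probability is 1 − 11,477/13,313 = 0.137910.
Expected number = 5,530 × 0.137910 = 762.6.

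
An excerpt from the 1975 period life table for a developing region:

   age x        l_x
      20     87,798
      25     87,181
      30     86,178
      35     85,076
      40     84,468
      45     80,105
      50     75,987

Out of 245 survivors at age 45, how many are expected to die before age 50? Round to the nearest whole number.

13

The relevant probability is 1 − 75,987/80,105 = 0.051408.
Expected number = 245 × 0.051408 = 13.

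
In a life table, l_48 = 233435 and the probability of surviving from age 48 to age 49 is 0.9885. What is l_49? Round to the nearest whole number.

l_49 = l_48 × p = 233435 × 0.9885 = 230750.

230750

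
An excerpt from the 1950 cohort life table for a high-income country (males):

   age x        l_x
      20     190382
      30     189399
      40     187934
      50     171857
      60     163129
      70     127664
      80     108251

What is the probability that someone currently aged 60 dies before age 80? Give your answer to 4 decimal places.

P(die before 80 | alive at 60) = 1 − l_80/l_60 = 1 − 108251/163129 = (54878)/163129 = 0.336409.

0.3364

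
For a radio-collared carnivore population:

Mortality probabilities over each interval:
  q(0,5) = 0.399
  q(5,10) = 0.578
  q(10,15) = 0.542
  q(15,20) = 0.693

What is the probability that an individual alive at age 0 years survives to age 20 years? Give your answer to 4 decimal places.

0.0357

Chaining the interval survival probabilities: (1 − 0.399) × (1 − 0.578) × (1 − 0.542) × (1 − 0.693).
= 0.601 × 0.422 × 0.458 × 0.307 = 0.035661.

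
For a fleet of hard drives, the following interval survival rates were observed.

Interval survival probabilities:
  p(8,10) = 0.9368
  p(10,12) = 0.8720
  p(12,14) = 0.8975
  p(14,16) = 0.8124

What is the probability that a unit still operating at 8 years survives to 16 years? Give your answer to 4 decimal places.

0.5956

P(survive 8→16) = 0.9368 × 0.8720 × 0.8975 × 0.8124.
= 0.595618.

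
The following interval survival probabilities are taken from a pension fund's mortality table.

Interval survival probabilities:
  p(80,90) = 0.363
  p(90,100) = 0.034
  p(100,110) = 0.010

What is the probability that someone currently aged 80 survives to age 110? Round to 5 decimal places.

Survival from 80 to 110 is the product of surviving each interval: 0.363 × 0.034 × 0.010.
= 0.000123.

0.00012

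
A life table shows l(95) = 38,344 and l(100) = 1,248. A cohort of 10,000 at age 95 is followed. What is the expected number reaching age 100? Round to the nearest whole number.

325

The relevant probability is 1,248/38,344 = 0.032547.
Expected number = 10,000 × 0.032547 = 325.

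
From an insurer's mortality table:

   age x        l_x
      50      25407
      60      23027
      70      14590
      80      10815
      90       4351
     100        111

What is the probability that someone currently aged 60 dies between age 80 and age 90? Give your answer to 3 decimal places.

We want 20|10q60 = (l_80 − l_90)/l_60.
This is the probability of reaching 80 but not 90, conditional on being alive at 60: (l_80 − l_90) / l_60.
= (10815 − 4351) / 23027 = 6464 / 23027 = 0.280714.

0.281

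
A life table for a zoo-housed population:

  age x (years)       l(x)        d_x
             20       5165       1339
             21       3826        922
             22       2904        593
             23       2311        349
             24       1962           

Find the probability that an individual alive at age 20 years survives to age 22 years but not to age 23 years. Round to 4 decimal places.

This is the probability of reaching 22 but not 23, conditional on being alive at 20: (l(22) − l(23)) / l(20).
= (2904 − 2311) / 5165 = 593 / 5165 = 0.114811.

0.1148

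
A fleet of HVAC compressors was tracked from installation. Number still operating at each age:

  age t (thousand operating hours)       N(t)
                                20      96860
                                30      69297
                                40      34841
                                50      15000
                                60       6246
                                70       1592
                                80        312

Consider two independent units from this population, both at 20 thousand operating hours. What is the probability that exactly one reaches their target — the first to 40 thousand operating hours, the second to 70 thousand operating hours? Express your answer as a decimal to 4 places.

0.3643

p₁ = N(40)/N(20) = 34841/96860 = 0.359705; p₂ = N(70)/N(20) = 1592/96860 = 0.016436.
P(exactly one) = p₁(1−p₂) + (1−p₁)p₂ = 0.353793 + 0.010524 = 0.364317.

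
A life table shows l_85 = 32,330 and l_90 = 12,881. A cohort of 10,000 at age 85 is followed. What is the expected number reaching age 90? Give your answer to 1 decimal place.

3984.2

The relevant probability is 12,881/32,330 = 0.398423.
Expected number = 10,000 × 0.398423 = 3984.2.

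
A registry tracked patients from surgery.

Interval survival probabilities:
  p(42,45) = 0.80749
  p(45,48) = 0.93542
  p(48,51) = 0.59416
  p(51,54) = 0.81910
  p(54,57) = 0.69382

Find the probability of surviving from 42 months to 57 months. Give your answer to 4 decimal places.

0.2551

The overall survival probability is 0.80749 × 0.93542 × 0.59416 × 0.81910 × 0.69382.
= 0.255053.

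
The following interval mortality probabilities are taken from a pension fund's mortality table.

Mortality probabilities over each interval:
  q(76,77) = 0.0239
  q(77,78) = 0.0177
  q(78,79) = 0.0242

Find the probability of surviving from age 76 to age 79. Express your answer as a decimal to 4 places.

0.9356

Chaining the interval survival probabilities: (1 − 0.0239) × (1 − 0.0177) × (1 − 0.0242).
= 0.9761 × 0.9823 × 0.9758 = 0.935620.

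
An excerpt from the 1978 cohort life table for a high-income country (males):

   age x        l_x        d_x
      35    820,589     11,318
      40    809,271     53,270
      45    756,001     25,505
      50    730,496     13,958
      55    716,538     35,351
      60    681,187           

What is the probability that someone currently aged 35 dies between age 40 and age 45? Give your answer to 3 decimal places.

0.065

This is the probability of reaching 40 but not 45, conditional on being alive at 35: (l_40 − l_45) / l_35.
= (809,271 − 756,001) / 820,589 = 53,270 / 820,589 = 0.064917.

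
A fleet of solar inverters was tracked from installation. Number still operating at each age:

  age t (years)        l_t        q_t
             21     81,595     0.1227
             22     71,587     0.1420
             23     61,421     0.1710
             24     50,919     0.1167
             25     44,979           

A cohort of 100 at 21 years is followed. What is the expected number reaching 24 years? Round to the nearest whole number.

62

The relevant probability is 50,919/81,595 = 0.624046.
Expected number = 100 × 0.624046 = 62.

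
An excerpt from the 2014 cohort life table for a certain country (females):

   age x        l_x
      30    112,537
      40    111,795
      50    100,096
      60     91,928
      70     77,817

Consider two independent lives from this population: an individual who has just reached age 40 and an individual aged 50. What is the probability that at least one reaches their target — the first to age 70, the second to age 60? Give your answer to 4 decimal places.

0.9752

p₁ = l_70/l_40 = 77,817/111,795 = 0.696069; p₂ = l_60/l_50 = 91,928/100,096 = 0.918398.
P(at least one) = 1 − (1−p₁)(1−p₂) = 1 − 0.303931 × 0.081602 = 0.975199.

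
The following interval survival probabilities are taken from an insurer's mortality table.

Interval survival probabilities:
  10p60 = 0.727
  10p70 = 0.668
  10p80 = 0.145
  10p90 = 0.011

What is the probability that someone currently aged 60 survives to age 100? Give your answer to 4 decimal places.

0.0008

Chaining the interval survival probabilities: 0.727 × 0.668 × 0.145 × 0.011.
= 0.000775.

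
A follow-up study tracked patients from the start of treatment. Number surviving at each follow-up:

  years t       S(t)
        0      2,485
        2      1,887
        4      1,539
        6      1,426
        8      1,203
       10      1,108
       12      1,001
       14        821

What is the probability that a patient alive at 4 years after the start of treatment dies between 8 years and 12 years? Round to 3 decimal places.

This is the probability of reaching 8 but not 12, conditional on being alive at 4: (S(8) − S(12)) / S(4).
= (1,203 − 1,001) / 1,539 = 202 / 1,539 = 0.131254.

0.131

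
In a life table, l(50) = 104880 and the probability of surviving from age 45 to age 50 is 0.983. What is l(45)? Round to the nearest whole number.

106694

l(45) = l(50) / p = 104880 / 0.983 = 106694.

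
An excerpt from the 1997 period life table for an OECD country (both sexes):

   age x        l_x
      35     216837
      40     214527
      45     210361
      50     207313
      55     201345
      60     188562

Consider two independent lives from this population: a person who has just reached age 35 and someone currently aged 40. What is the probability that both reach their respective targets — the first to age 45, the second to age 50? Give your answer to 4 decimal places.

0.9375

p₁ = l_45/l_35 = 210361/216837 = 0.970134; p₂ = l_50/l_40 = 207313/214527 = 0.966373.
P(both) = p₁ × p₂ = 0.970134 × 0.966373 = 0.937511.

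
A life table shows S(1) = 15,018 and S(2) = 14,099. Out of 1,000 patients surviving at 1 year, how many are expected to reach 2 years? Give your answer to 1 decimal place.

938.8

The relevant probability is 14,099/15,018 = 0.938807.
Expected number = 1,000 × 0.938807 = 938.8.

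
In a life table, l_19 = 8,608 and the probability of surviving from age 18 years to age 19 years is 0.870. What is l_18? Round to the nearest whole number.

l_18 = l_19 / p = 8,608 / 0.870 = 9894.

9894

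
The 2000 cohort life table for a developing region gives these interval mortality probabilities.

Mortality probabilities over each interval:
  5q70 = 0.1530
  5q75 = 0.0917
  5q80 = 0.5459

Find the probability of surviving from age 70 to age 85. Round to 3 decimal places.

0.349

Chaining the interval survival probabilities: (1 − 0.1530) × (1 − 0.0917) × (1 − 0.5459).
= 0.8470 × 0.9083 × 0.4541 = 0.349353.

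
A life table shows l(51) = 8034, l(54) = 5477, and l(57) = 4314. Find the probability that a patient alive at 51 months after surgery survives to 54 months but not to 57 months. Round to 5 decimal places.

This is the probability of reaching 54 but not 57, conditional on being alive at 51: (l(54) − l(57)) / l(51).
= (5477 − 4314) / 8034 = 1163 / 8034 = 0.144760.

0.14476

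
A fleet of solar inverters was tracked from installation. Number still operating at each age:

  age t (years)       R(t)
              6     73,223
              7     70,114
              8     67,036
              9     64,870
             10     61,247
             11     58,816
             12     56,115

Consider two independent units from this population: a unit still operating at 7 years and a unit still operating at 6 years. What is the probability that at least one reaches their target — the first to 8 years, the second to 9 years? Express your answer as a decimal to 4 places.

0.9950

p₁ = R(8)/R(7) = 67,036/70,114 = 0.956100; p₂ = R(9)/R(6) = 64,870/73,223 = 0.885924.
P(at least one) = 1 − (1−p₁)(1−p₂) = 1 − 0.043900 × 0.114076 = 0.994992.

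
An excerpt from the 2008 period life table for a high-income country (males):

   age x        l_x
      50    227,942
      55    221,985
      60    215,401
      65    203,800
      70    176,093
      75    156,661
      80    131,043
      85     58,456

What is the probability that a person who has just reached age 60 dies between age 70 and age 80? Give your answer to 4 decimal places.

0.2091

We want 10|10q60 = (l_70 − l_80)/l_60.
This is the probability of reaching 70 but not 80, conditional on being alive at 60: (l_70 − l_80) / l_60.
= (176,093 − 131,043) / 215,401 = 45,050 / 215,401 = 0.209145.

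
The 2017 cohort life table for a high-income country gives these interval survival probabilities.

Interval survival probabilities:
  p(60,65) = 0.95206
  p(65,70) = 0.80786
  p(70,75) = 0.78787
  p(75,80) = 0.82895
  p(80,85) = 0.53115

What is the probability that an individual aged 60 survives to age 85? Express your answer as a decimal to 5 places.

P(survive 60→85) = 0.95206 × 0.80786 × 0.78787 × 0.82895 × 0.53115.
= 0.266809.

0.26681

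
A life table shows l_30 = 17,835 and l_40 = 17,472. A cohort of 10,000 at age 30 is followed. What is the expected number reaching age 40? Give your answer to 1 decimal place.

The relevant probability is 17,472/17,835 = 0.979647.
Expected number = 10,000 × 0.979647 = 9796.5.

9796.5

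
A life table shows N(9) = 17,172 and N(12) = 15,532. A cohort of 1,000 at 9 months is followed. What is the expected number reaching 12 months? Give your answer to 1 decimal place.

904.5

The relevant probability is 15,532/17,172 = 0.904496.
Expected number = 1,000 × 0.904496 = 904.5.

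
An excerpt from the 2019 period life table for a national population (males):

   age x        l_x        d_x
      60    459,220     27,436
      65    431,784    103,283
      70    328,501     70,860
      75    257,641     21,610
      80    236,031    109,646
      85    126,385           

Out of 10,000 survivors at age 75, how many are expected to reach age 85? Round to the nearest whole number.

4905

The relevant probability is 126,385/257,641 = 0.490547.
Expected number = 10,000 × 0.490547 = 4905.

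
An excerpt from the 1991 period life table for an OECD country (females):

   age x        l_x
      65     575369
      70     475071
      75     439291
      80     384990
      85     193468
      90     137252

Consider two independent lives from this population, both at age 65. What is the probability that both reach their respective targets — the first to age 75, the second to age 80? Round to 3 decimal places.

p₁ = l_75/l_65 = 439291/575369 = 0.763494; p₂ = l_80/l_65 = 384990/575369 = 0.669118.
P(both) = p₁ × p₂ = 0.763494 × 0.669118 = 0.510868.

0.511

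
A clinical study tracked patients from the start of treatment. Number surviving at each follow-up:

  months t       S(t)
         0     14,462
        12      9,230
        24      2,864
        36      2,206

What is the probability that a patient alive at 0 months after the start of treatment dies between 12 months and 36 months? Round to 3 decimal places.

0.486

This is the probability of reaching 12 but not 36, conditional on being alive at 0: (S(12) − S(36)) / S(0).
= (9,230 − 2,206) / 14,462 = 7,024 / 14,462 = 0.485687.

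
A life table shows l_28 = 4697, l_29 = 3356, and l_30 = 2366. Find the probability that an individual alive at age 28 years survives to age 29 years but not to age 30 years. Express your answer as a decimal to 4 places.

0.2108

This is the probability of reaching 29 but not 30, conditional on being alive at 28: (l_29 − l_30) / l_28.
= (3356 − 2366) / 4697 = 990 / 4697 = 0.210773.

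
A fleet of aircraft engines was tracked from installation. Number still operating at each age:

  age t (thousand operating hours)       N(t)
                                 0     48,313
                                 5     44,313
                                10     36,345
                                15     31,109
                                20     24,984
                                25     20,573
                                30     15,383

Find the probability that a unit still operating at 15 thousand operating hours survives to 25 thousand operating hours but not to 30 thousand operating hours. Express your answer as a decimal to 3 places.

0.167

This is the probability of reaching 25 but not 30, conditional on being operational at 15: (N(25) − N(30)) / N(15).
= (20,573 − 15,383) / 31,109 = 5,190 / 31,109 = 0.166833.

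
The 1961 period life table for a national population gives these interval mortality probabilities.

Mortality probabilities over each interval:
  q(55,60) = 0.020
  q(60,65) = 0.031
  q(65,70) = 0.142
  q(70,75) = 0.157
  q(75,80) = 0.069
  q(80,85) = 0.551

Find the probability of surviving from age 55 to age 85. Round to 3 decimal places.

P(survive 55→85) = (1 − 0.020) × (1 − 0.031) × (1 − 0.142) × (1 − 0.157) × (1 − 0.069) × (1 − 0.551).
= 0.980 × 0.969 × 0.858 × 0.843 × 0.931 × 0.449 = 0.287118.

0.287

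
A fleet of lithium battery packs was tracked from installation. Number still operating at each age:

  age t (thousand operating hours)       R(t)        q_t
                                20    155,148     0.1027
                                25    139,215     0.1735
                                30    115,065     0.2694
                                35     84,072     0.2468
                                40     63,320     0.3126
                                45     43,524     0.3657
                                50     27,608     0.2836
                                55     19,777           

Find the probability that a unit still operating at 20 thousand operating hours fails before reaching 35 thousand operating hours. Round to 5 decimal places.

P(fail before 35 | operational at 20) = 1 − R(35)/R(20) = 1 − 84,072/155,148 = (71,076)/155,148 = 0.458117.

0.45812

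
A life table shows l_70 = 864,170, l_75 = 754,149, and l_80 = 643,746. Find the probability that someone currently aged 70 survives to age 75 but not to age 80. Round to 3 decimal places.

0.128

This is the probability of reaching 75 but not 80, conditional on being alive at 70: (l_75 − l_80) / l_70.
= (754,149 − 643,746) / 864,170 = 110,403 / 864,170 = 0.127756.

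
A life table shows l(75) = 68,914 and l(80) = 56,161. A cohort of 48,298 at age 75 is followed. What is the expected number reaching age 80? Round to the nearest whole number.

39360

The relevant probability is 56,161/68,914 = 0.814943.
Expected number = 48,298 × 0.814943 = 39360.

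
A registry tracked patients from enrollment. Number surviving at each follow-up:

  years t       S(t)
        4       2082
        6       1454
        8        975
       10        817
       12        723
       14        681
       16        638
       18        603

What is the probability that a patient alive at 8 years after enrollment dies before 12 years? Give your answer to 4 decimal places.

0.2585

P(die before 12 | alive at 8) = 1 − S(12)/S(8) = 1 − 723/975 = (252)/975 = 0.258462.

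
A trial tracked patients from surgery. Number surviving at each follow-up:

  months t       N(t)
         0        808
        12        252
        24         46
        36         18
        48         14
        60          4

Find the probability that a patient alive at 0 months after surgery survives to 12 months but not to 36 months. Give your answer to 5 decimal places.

This is the probability of reaching 12 but not 36, conditional on being alive at 0: (N(12) − N(36)) / N(0).
= (252 − 18) / 808 = 234 / 808 = 0.289604.

0.28960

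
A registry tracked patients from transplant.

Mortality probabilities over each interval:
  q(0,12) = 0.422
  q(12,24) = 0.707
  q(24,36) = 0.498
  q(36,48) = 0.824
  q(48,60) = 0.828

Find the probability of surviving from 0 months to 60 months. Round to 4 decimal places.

0.0026

Survival from 0 to 60 is the product of surviving each interval: (1 − 0.422) × (1 − 0.707) × (1 − 0.498) × (1 − 0.824) × (1 − 0.828).
= 0.578 × 0.293 × 0.502 × 0.176 × 0.172 = 0.002574.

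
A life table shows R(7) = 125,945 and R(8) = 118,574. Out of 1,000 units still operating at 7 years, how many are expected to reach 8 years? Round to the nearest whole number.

941

The relevant probability is 118,574/125,945 = 0.941474.
Expected number = 1,000 × 0.941474 = 941.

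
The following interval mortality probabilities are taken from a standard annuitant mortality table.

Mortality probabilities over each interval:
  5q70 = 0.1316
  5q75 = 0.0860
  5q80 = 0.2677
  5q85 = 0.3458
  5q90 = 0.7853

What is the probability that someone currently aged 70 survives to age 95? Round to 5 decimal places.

Survival from 70 to 95 is the product of surviving each interval: (1 − 0.1316) × (1 − 0.0860) × (1 − 0.2677) × (1 − 0.3458) × (1 − 0.7853).
= 0.8684 × 0.9140 × 0.7323 × 0.6542 × 0.2147 = 0.081639.

0.08164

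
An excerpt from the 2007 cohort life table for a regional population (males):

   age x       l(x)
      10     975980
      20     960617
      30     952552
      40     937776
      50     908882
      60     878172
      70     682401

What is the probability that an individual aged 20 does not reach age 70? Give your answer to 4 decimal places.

P(die before 70 | alive at 20) = 1 − l(70)/l(20) = 1 − 682401/960617 = (278216)/960617 = 0.289622.

0.2896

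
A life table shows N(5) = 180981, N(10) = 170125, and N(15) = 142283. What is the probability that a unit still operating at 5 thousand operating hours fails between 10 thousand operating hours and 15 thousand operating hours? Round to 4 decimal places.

0.1538

This is the probability of reaching 10 but not 15, conditional on being operational at 5: (N(10) − N(15)) / N(5).
= (170125 − 142283) / 180981 = 27842 / 180981 = 0.153839.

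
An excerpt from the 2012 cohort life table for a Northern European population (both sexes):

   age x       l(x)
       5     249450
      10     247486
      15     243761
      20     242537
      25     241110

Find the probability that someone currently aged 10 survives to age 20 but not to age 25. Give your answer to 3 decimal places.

This is the probability of reaching 20 but not 25, conditional on being alive at 10: (l(20) − l(25)) / l(10).
= (242537 − 241110) / 247486 = 1427 / 247486 = 0.005766.

0.006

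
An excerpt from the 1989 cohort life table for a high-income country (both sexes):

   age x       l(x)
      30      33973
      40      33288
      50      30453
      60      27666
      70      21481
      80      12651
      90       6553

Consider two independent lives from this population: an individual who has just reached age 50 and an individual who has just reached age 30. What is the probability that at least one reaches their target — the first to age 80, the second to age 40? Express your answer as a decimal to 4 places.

0.9882

p₁ = l(80)/l(50) = 12651/30453 = 0.415427; p₂ = l(40)/l(30) = 33288/33973 = 0.979837.
P(at least one) = 1 − (1−p₁)(1−p₂) = 1 − 0.584573 × 0.020163 = 0.988213.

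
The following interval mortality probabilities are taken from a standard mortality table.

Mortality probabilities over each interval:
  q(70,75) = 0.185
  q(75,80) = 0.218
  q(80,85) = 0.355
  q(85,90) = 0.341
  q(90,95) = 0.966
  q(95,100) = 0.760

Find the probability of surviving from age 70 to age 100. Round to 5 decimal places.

0.00221

P(survive 70→100) = (1 − 0.185) × (1 − 0.218) × (1 − 0.355) × (1 − 0.341) × (1 − 0.966) × (1 − 0.760).
= 0.815 × 0.782 × 0.645 × 0.659 × 0.034 × 0.240 = 0.002211.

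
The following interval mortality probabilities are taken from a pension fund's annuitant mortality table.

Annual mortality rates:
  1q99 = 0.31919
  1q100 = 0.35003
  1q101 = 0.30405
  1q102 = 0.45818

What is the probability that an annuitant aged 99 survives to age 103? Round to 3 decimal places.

Chaining the interval survival probabilities: (1 − 0.31919) × (1 − 0.35003) × (1 − 0.30405) × (1 − 0.45818).
= 0.68081 × 0.64997 × 0.69595 × 0.54182 = 0.166860.

0.167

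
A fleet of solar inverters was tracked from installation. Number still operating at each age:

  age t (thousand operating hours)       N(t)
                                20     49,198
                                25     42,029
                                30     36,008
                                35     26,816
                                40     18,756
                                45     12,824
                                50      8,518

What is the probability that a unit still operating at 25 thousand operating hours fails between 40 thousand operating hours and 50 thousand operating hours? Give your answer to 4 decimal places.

This is the probability of reaching 40 but not 50, conditional on being operational at 25: (N(40) − N(50)) / N(25).
= (18,756 − 8,518) / 42,029 = 10,238 / 42,029 = 0.243594.

0.2436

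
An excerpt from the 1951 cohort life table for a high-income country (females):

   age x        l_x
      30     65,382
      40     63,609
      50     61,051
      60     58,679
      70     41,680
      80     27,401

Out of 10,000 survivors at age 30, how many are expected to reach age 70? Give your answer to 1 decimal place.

6374.8

The relevant probability is 41,680/65,382 = 0.637484.
Expected number = 10,000 × 0.637484 = 6374.8.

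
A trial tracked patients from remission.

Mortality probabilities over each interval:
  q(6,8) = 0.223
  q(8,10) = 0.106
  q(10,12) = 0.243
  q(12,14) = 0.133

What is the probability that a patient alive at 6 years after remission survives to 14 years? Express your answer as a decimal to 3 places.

Survival from 6 to 14 is the product of surviving each interval: (1 − 0.223) × (1 − 0.106) × (1 − 0.243) × (1 − 0.133).
= 0.777 × 0.894 × 0.757 × 0.867 = 0.455904.

0.456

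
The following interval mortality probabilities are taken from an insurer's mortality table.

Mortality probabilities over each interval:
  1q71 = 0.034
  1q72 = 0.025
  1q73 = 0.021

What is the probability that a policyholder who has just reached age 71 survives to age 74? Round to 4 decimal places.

0.9221

The overall survival probability is (1 − 0.034) × (1 − 0.025) × (1 − 0.021).
= 0.966 × 0.975 × 0.979 = 0.922071.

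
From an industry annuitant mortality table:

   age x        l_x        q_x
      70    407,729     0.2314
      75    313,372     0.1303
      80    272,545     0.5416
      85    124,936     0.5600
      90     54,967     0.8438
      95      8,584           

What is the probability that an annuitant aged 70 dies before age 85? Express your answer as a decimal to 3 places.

0.694

P(die before 85 | alive at 70) = 1 − l_85/l_70 = 1 − 124,936/407,729 = (282,793)/407,729 = 0.693581.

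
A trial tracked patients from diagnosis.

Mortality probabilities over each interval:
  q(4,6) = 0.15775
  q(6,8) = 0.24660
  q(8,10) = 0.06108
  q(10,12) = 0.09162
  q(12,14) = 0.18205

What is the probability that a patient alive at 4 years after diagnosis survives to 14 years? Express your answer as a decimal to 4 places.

Chaining the interval survival probabilities: (1 − 0.15775) × (1 − 0.24660) × (1 − 0.06108) × (1 − 0.09162) × (1 − 0.18205).
= 0.84225 × 0.75340 × 0.93892 × 0.90838 × 0.81795 = 0.442680.

0.4427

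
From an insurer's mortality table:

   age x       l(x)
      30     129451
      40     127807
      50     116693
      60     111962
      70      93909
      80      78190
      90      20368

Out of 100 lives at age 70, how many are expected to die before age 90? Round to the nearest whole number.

78

The relevant probability is 1 − 20368/93909 = 0.783109.
Expected number = 100 × 0.783109 = 78.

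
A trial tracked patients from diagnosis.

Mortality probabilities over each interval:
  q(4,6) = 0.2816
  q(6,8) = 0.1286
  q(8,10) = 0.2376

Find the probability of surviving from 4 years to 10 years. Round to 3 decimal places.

0.477

Survival from 4 to 10 is the product of surviving each interval: (1 − 0.2816) × (1 − 0.1286) × (1 − 0.2376).
= 0.7184 × 0.8714 × 0.7624 = 0.477273.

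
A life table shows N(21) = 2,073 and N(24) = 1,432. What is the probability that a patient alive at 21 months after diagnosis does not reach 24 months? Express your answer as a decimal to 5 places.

0.30921

P(die before 24 | alive at 21) = 1 − N(24)/N(21) = 1 − 1,432/2,073 = (641)/2,073 = 0.309214.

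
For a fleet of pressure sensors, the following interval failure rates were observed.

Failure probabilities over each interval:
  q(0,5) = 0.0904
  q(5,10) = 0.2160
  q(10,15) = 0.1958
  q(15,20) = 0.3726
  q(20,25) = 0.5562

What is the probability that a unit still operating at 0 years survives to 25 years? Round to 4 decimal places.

0.1597

P(survive 0→25) = (1 − 0.0904) × (1 − 0.2160) × (1 − 0.1958) × (1 − 0.3726) × (1 − 0.5562).
= 0.9096 × 0.7840 × 0.8042 × 0.6274 × 0.4438 = 0.159684.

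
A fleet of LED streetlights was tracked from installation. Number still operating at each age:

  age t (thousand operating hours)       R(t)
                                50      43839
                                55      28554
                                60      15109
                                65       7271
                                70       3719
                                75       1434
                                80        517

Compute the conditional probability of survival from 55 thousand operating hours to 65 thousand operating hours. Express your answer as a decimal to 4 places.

The conditional survival probability is R(65)/R(55) = 7271/28554 = 0.254640.

0.2546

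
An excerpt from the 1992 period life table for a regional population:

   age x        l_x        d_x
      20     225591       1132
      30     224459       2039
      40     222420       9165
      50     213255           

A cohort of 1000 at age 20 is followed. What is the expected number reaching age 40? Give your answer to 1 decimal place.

The relevant probability is 222420/225591 = 0.985944.
Expected number = 1000 × 0.985944 = 985.9.

985.9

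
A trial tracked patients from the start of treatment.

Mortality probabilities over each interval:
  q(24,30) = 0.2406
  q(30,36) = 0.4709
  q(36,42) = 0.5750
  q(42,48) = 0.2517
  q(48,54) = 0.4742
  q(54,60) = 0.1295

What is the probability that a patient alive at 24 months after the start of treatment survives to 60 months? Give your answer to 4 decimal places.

The overall survival probability is (1 − 0.2406) × (1 − 0.4709) × (1 − 0.5750) × (1 − 0.2517) × (1 − 0.4742) × (1 − 0.1295).
= 0.7594 × 0.5291 × 0.4250 × 0.7483 × 0.5258 × 0.8705 = 0.058487.

0.0585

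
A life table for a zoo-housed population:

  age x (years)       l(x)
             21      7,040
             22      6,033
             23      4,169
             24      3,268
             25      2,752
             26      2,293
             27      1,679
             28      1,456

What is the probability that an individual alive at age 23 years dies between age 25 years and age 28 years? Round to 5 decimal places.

0.31087

This is the probability of reaching 25 but not 28, conditional on being alive at 23: (l(25) − l(28)) / l(23).
= (2,752 − 1,456) / 4,169 = 1,296 / 4,169 = 0.310866.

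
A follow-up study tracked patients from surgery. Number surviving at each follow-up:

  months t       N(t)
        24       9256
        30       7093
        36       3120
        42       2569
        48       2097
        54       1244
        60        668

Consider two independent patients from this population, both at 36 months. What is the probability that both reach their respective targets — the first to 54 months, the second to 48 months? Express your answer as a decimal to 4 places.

p₁ = N(54)/N(36) = 1244/3120 = 0.398718; p₂ = N(48)/N(36) = 2097/3120 = 0.672115.
P(both) = p₁ × p₂ = 0.398718 × 0.672115 = 0.267984.

0.2680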